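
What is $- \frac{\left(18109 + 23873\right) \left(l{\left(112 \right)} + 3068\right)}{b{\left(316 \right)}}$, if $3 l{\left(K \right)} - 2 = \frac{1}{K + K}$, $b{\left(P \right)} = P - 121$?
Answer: $- \frac{2885765713}{4368} \approx -6.6066 \cdot 10^{5}$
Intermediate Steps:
$b{\left(P \right)} = -121 + P$
$l{\left(K \right)} = \frac{2}{3} + \frac{1}{6 K}$ ($l{\left(K \right)} = \frac{2}{3} + \frac{1}{3 \left(K + K\right)} = \frac{2}{3} + \frac{1}{3 \cdot 2 K} = \frac{2}{3} + \frac{\frac{1}{2} \frac{1}{K}}{3} = \frac{2}{3} + \frac{1}{6 K}$)
$- \frac{\left(18109 + 23873\right) \left(l{\left(112 \right)} + 3068\right)}{b{\left(316 \right)}} = - \frac{\left(18109 + 23873\right) \left(\frac{1 + 4 \cdot 112}{6 \cdot 112} + 3068\right)}{-121 + 316} = - \frac{41982 \left(\frac{1}{6} \cdot \frac{1}{112} \left(1 + 448\right) + 3068\right)}{195} = - \frac{41982 \left(\frac{1}{6} \cdot \frac{1}{112} \cdot 449 + 3068\right)}{195} = - \frac{41982 \left(\frac{449}{672} + 3068\right)}{195} = - \frac{41982 \cdot \frac{2062145}{672}}{195} = - \frac{14428828565}{112 \cdot 195} = \left(-1\right) \frac{2885765713}{4368} = - \frac{2885765713}{4368}$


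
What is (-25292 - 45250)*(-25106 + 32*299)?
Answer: 1096081596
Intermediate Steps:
(-25292 - 45250)*(-25106 + 32*299) = -70542*(-25106 + 9568) = -70542*(-15538) = 1096081596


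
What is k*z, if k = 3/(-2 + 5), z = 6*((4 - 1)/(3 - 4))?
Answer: -18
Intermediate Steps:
z = -18 (z = 6*(3/(-1)) = 6*(3*(-1)) = 6*(-3) = -18)
k = 1 (k = 3/3 = 3*(1/3) = 1)
k*z = 1*(-18) = -18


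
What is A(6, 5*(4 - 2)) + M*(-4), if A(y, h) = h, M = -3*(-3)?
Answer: -26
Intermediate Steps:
M = 9
A(6, 5*(4 - 2)) + M*(-4) = 5*(4 - 2) + 9*(-4) = 5*2 - 36 = 10 - 36 = -26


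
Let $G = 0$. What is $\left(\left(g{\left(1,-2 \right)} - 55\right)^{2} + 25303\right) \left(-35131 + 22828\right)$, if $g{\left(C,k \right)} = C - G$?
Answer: $-347178357$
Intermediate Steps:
$g{\left(C,k \right)} = C$ ($g{\left(C,k \right)} = C - 0 = C + 0 = C$)
$\left(\left(g{\left(1,-2 \right)} - 55\right)^{2} + 25303\right) \left(-35131 + 22828\right) = \left(\left(1 - 55\right)^{2} + 25303\right) \left(-35131 + 22828\right) = \left(\left(-54\right)^{2} + 25303\right) \left(-12303\right) = \left(2916 + 25303\right) \left(-12303\right) = 28219 \left(-12303\right) = -347178357$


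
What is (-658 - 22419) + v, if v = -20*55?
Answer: -24177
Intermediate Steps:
v = -1100
(-658 - 22419) + v = (-658 - 22419) - 1100 = -23077 - 1100 = -24177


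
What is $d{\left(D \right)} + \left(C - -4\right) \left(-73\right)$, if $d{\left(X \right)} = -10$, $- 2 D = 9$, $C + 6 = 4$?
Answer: $-156$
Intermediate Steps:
$C = -2$ ($C = -6 + 4 = -2$)
$D = - \frac{9}{2}$ ($D = \left(- \frac{1}{2}\right) 9 = - \frac{9}{2} \approx -4.5$)
$d{\left(D \right)} + \left(C - -4\right) \left(-73\right) = -10 + \left(-2 - -4\right) \left(-73\right) = -10 + \left(-2 + 4\right) \left(-73\right) = -10 + 2 \left(-73\right) = -10 - 146 = -156$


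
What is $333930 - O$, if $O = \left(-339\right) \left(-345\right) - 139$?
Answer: $217114$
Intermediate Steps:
$O = 116816$ ($O = 116955 - 139 = 116816$)
$333930 - O = 333930 - 116816 = 217114$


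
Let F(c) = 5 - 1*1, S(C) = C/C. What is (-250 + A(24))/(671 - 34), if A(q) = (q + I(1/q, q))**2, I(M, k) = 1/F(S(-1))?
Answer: 5409/10192 ≈ 0.53071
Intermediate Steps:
S(C) = 1
F(c) = 4 (F(c) = 5 - 1 = 4)
I(M, k) = 1/4
A(q) = (1/4 + q)**2 (A(q) = (q + 1/4)**2 = (1/4 + q)**2)
(-250 + A(24))/(671 - 34) = (-250 + (1 + 4*24)**2/16)/(671 - 34) = (-250 + (1 + 96)**2/16)/637 = (-250 + (1/16)*97**2)*(1/637) = (-250 + (1/16)*9409)*(1/637) = (-250 + 9409/16)*(1/637) = (5409/16)*(1/637) = 5409/10192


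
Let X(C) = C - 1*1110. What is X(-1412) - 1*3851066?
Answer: -3853588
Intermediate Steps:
X(C) = -1110 + C (X(C) = C - 1110 = -1110 + C)
X(-1412) - 1*3851066 = (-1110 - 1412) - 1*3851066 = -2522 - 3851066 = -3853588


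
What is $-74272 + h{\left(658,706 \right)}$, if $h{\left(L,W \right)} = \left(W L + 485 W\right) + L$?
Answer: $733344$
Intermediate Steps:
$h{\left(L,W \right)} = L + 485 W + L W$ ($h{\left(L,W \right)} = \left(L W + 485 W\right) + L = \left(485 W + L W\right) + L = L + 485 W + L W$)
$-74272 + h{\left(658,706 \right)} = -74272 + \left(658 + 485 \cdot 706 + 658 \cdot 706\right) = -74272 + \left(658 + 342410 + 464548\right) = -74272 + 807616 = 733344$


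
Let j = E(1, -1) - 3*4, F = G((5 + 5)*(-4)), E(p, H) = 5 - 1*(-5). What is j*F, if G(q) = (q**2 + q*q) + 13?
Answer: -6426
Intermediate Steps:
G(q) = 13 + 2*q**2 (G(q) = (q**2 + q**2) + 13 = 2*q**2 + 13 = 13 + 2*q**2)
E(p, H) = 10 (E(p, H) = 5 + 5 = 10)
F = 3213 (F = 13 + 2*((5 + 5)*(-4))**2 = 13 + 2*(10*(-4))**2 = 13 + 2*(-40)**2 = 13 + 2*1600 = 13 + 3200 = 3213)
j = -2 (j = 10 - 3*4 = 10 - 12 = -2)
j*F = -2*3213 = -6426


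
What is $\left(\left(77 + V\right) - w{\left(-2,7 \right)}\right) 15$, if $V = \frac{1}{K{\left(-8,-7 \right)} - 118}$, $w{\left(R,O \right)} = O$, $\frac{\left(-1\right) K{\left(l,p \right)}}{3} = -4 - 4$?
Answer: $\frac{98685}{94} \approx 1049.8$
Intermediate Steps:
$K{\left(l,p \right)} = 24$ ($K{\left(l,p \right)} = - 3 \left(-4 - 4\right) = \left(-3\right) \left(-8\right) = 24$)
$V = - \frac{1}{94}$ ($V = \frac{1}{24 - 118} = \frac{1}{-94} = - \frac{1}{94} \approx -0.010638$)
$\left(\left(77 + V\right) - w{\left(-2,7 \right)}\right) 15 = \left(\left(77 - \frac{1}{94}\right) - 7\right) 15 = \left(\frac{7237}{94} - 7\right) 15 = \frac{6579}{94} \cdot 15 = \frac{98685}{94}$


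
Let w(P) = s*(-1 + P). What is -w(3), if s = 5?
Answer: -10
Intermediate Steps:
w(P) = -5 + 5*P (w(P) = 5*(-1 + P) = -5 + 5*P)
-w(3) = -(-5 + 5*3) = -(-5 + 15) = -1*10 = -10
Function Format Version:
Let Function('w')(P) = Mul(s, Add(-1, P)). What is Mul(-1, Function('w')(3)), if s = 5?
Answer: -10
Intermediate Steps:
Function('w')(P) = Add(-5, Mul(5, P)) (Function('w')(P) = Mul(5, Add(-1, P)) = Add(-5, Mul(5, P)))
Mul(-1, Function('w')(3)) = Mul(-1, Add(-5, Mul(5, 3))) = Mul(-1, Add(-5, 15)) = Mul(-1, 10) = -10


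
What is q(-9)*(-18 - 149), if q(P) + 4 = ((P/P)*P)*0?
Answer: 668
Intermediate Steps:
q(P) = -4 (q(P) = -4 + ((P/P)*P)*0 = -4 + (1*P)*0 = -4 + P*0 = -4 + 0 = -4)
q(-9)*(-18 - 149) = -4*(-18 - 149) = -4*(-167) = 668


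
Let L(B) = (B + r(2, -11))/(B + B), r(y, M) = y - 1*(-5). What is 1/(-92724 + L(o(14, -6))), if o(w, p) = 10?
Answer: -20/1854463 ≈ -1.0785e-5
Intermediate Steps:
r(y, M) = 5 + y (r(y, M) = y + 5 = 5 + y)
L(B) = (7 + B)/(2*B) (L(B) = (B + (5 + 2))/(B + B) = (B + 7)/((2*B)) = (7 + B)*(1/(2*B)) = (7 + B)/(2*B))
1/(-92724 + L(o(14, -6))) = 1/(-92724 + (½)*(7 + 10)/10) = 1/(-92724 + (½)*(⅒)*17) = 1/(-92724 + 17/20) = 1/(-1854463/20) = -20/1854463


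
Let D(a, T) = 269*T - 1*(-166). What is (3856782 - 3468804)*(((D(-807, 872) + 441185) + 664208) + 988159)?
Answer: 903323745708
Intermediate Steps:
D(a, T) = 166 + 269*T (D(a, T) = 269*T + 166 = 166 + 269*T)
(3856782 - 3468804)*(((D(-807, 872) + 441185) + 664208) + 988159) = (3856782 - 3468804)*((((166 + 269*872) + 441185) + 664208) + 988159) = 387978*((((166 + 234568) + 441185) + 664208) + 988159) = 387978*(((234734 + 441185) + 664208) + 988159) = 387978*((675919 + 664208) + 988159) = 387978*(1340127 + 988159) = 387978*2328286 = 903323745708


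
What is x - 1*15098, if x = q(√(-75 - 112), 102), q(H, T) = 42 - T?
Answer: -15158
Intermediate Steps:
x = -60 (x = 42 - 1*102 = 42 - 102 = -60)
x - 1*15098 = -60 - 1*15098 = -60 - 15098 = -15158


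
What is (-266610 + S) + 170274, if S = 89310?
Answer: -7026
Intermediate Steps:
(-266610 + S) + 170274 = (-266610 + 89310) + 170274 = -177300 + 170274 = -7026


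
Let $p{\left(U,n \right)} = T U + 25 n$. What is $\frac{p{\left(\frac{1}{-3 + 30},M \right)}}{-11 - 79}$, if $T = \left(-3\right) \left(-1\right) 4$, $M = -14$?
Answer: $\frac{1573}{405} \approx 3.8839$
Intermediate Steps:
$T = 12$ ($T = 3 \cdot 4 = 12$)
$p{\left(U,n \right)} = 12 U + 25 n$
$\frac{p{\left(\frac{1}{-3 + 30},M \right)}}{-11 - 79} = \frac{\frac{12}{-3 + 30} + 25 \left(-14\right)}{-11 - 79} = \frac{\frac{12}{27} - 350}{-90} = - \frac{12 \cdot \frac{1}{27} - 350}{90} = - \frac{\frac{4}{9} - 350}{90} = \left(- \frac{1}{90}\right) \left(- \frac{3146}{9}\right) = \frac{1573}{405}$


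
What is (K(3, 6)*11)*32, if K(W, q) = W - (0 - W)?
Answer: 2112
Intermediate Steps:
K(W, q) = 2*W (K(W, q) = W - (-1)*W = W + W = 2*W)
(K(3, 6)*11)*32 = ((2*3)*11)*32 = (6*11)*32 = 66*32 = 2112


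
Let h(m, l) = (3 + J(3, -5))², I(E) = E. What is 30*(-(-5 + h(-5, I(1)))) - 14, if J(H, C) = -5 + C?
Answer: -1334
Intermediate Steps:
h(m, l) = 49 (h(m, l) = (3 + (-5 - 5))² = (3 - 10)² = (-7)² = 49)
30*(-(-5 + h(-5, I(1)))) - 14 = 30*(-(-5 + 49)) - 14 = 30*(-1*44) - 14 = 30*(-44) - 14 = -1320 - 14 = -1334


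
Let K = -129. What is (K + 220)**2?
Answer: 8281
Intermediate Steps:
(K + 220)**2 = (-129 + 220)**2 = 91**2 = 8281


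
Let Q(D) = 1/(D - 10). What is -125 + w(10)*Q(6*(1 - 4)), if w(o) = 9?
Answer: -3509/28 ≈ -125.32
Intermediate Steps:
Q(D) = 1/(-10 + D)
-125 + w(10)*Q(6*(1 - 4)) = -125 + 9/(-10 + 6*(1 - 4)) = -125 + 9/(-10 + 6*(-3)) = -125 + 9/(-10 - 18) = -125 + 9/(-28) = -125 + 9*(-1/28) = -125 - 9/28 = -3509/28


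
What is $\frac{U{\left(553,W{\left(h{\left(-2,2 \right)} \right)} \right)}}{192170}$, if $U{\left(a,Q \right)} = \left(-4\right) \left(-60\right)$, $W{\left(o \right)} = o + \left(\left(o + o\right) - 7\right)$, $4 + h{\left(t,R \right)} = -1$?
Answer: $\frac{24}{19217} \approx 0.0012489$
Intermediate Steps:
$h{\left(t,R \right)} = -5$ ($h{\left(t,R \right)} = -4 - 1 = -5$)
$W{\left(o \right)} = -7 + 3 o$ ($W{\left(o \right)} = o + \left(2 o - 7\right) = o + \left(-7 + 2 o\right) = -7 + 3 o$)
$U{\left(a,Q \right)} = 240$
$\frac{U{\left(553,W{\left(h{\left(-2,2 \right)} \right)} \right)}}{192170} = \frac{240}{192170} = 240 \cdot \frac{1}{192170} = \frac{24}{19217}$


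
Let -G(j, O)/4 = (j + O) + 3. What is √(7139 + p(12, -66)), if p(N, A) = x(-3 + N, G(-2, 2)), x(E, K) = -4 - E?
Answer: √7126 ≈ 84.416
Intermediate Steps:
G(j, O) = -12 - 4*O - 4*j (G(j, O) = -4*((j + O) + 3) = -4*((O + j) + 3) = -4*(3 + O + j) = -12 - 4*O - 4*j)
p(N, A) = -1 - N (p(N, A) = -4 - (-3 + N) = -4 + (3 - N) = -1 - N)
√(7139 + p(12, -66)) = √(7139 + (-1 - 1*12)) = √(7139 + (-1 - 12)) = √(7139 - 13) = √7126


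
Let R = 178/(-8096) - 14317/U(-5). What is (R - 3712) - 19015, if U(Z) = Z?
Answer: -402039709/20240 ≈ -19864.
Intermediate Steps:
R = 57954771/20240 (R = 178/(-8096) - 14317/(-5) = 178*(-1/8096) - 14317*(-⅕) = -89/4048 + 14317/5 = 57954771/20240 ≈ 2863.4)
(R - 3712) - 19015 = (57954771/20240 - 3712) - 19015 = -17176109/20240 - 19015 = -402039709/20240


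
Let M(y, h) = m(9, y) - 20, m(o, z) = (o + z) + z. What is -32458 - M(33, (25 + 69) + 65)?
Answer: -32513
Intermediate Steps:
m(o, z) = o + 2*z
M(y, h) = -11 + 2*y (M(y, h) = (9 + 2*y) - 20 = -11 + 2*y)
-32458 - M(33, (25 + 69) + 65) = -32458 - (-11 + 2*33) = -32458 - (-11 + 66) = -32458 - 1*55 = -32458 - 55 = -32513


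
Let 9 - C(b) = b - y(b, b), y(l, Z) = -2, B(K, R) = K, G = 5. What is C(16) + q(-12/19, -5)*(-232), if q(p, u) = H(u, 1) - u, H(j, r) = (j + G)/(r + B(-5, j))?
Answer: -1169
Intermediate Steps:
H(j, r) = (5 + j)/(-5 + r) (H(j, r) = (j + 5)/(r - 5) = (5 + j)/(-5 + r))
C(b) = 7 - b (C(b) = 9 - (b - 1*(-2)) = 9 - (b + 2) = 9 - (2 + b) = 9 + (-2 - b) = 7 - b)
q(p, u) = -5/4 - 5*u/4 (q(p, u) = (5 + u)/(-5 + 1) - u = (5 + u)/(-4) - u = -(5 + u)/4 - u = (-5/4 - u/4) - u = -5/4 - 5*u/4)
C(16) + q(-12/19, -5)*(-232) = (7 - 1*16) + (-5/4 - 5/4*(-5))*(-232) = (7 - 16) + (-5/4 + 25/4)*(-232) = -9 + 5*(-232) = -9 - 1160 = -1169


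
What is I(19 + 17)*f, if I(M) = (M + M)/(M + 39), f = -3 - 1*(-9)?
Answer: 144/25 ≈ 5.7600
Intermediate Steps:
f = 6 (f = -3 + 9 = 6)
I(M) = 2*M/(39 + M) (I(M) = (2*M)/(39 + M) = 2*M/(39 + M))
I(19 + 17)*f = (2*(19 + 17)/(39 + (19 + 17)))*6 = (2*36/(39 + 36))*6 = (2*36/75)*6 = (2*36*(1/75))*6 = (24/25)*6 = 144/25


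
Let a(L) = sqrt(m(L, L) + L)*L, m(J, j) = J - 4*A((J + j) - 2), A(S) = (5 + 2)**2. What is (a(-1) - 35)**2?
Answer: 1027 + 210*I*sqrt(22) ≈ 1027.0 + 984.99*I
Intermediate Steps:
A(S) = 49 (A(S) = 7**2 = 49)
m(J, j) = -196 + J (m(J, j) = J - 4*49 = J - 196 = -196 + J)
a(L) = L*sqrt(-196 + 2*L) (a(L) = sqrt((-196 + L) + L)*L = sqrt(-196 + 2*L)*L = L*sqrt(-196 + 2*L))
(a(-1) - 35)**2 = (-sqrt(-196 + 2*(-1)) - 35)**2 = (-sqrt(-196 - 2) - 35)**2 = (-sqrt(-198) - 35)**2 = (-3*I*sqrt(22) - 35)**2 = (-35 - 3*I*sqrt(22))**2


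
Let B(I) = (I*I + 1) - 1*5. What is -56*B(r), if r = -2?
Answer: 0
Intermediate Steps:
B(I) = -4 + I² (B(I) = (I² + 1) - 5 = (1 + I²) - 5 = -4 + I²)
-56*B(r) = -56*(-4 + (-2)²) = -56*(-4 + 4) = -56*0 = 0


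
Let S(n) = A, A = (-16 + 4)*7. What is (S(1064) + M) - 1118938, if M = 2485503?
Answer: 1366481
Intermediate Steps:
A = -84 (A = -12*7 = -84)
S(n) = -84
(S(1064) + M) - 1118938 = (-84 + 2485503) - 1118938 = 2485419 - 1118938 = 1366481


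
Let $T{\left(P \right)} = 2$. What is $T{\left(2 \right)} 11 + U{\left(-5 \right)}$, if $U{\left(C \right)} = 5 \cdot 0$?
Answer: $22$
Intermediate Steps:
$U{\left(C \right)} = 0$
$T{\left(2 \right)} 11 + U{\left(-5 \right)} = 2 \cdot 11 + 0 = 22 + 0 = 22$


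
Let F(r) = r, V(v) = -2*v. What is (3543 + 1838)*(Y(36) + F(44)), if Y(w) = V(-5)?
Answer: 290574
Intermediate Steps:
Y(w) = 10 (Y(w) = -2*(-5) = 10)
(3543 + 1838)*(Y(36) + F(44)) = (3543 + 1838)*(10 + 44) = 5381*54 = 290574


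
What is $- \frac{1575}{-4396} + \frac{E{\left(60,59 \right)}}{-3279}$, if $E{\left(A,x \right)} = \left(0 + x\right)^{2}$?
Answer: $- \frac{1448293}{2059212} \approx -0.70332$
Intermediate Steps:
$E{\left(A,x \right)} = x^{2}$
$- \frac{1575}{-4396} + \frac{E{\left(60,59 \right)}}{-3279} = - \frac{1575}{-4396} + \frac{59^{2}}{-3279} = \left(-1575\right) \left(- \frac{1}{4396}\right) + 3481 \left(- \frac{1}{3279}\right) = \frac{225}{628} - \frac{3481}{3279} = - \frac{1448293}{2059212}$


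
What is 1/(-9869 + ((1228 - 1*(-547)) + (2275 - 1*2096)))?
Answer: -1/7915 ≈ -0.00012634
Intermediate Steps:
1/(-9869 + ((1228 - 1*(-547)) + (2275 - 1*2096))) = 1/(-9869 + ((1228 + 547) + (2275 - 2096))) = 1/(-9869 + (1775 + 179)) = 1/(-9869 + 1954) = 1/(-7915) = -1/7915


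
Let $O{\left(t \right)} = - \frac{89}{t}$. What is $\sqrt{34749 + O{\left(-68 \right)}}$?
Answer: $\frac{\sqrt{40171357}}{34} \approx 186.41$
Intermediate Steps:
$\sqrt{34749 + O{\left(-68 \right)}} = \sqrt{34749 - \frac{89}{-68}} = \sqrt{34749 - - \frac{89}{68}} = \sqrt{34749 + \frac{89}{68}} = \sqrt{\frac{2363021}{68}} = \frac{\sqrt{40171357}}{34}$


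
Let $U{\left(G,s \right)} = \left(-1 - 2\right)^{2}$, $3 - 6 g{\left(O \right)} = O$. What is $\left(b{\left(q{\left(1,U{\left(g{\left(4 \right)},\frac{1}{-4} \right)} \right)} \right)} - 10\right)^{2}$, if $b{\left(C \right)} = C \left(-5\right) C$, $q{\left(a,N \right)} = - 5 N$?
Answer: $102718225$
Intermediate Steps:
$g{\left(O \right)} = \frac{1}{2} - \frac{O}{6}$
$U{\left(G,s \right)} = 9$ ($U{\left(G,s \right)} = \left(-3\right)^{2} = 9$)
$b{\left(C \right)} = - 5 C^{2}$ ($b{\left(C \right)} = - 5 C C = - 5 C^{2}$)
$\left(b{\left(q{\left(1,U{\left(g{\left(4 \right)},\frac{1}{-4} \right)} \right)} \right)} - 10\right)^{2} = \left(- 5 \left(\left(-5\right) 9\right)^{2} - 10\right)^{2} = \left(- 5 \left(-45\right)^{2} - 10\right)^{2} = \left(\left(-5\right) 2025 - 10\right)^{2} = \left(-10125 - 10\right)^{2} = \left(-10135\right)^{2} = 102718225$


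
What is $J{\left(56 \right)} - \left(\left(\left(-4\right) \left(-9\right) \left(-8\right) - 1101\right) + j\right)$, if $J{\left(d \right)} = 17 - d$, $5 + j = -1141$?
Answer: $2496$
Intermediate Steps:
$j = -1146$ ($j = -5 - 1141 = -1146$)
$J{\left(56 \right)} - \left(\left(\left(-4\right) \left(-9\right) \left(-8\right) - 1101\right) + j\right) = \left(17 - 56\right) - \left(\left(\left(-4\right) \left(-9\right) \left(-8\right) - 1101\right) - 1146\right) = \left(17 - 56\right) - \left(\left(36 \left(-8\right) - 1101\right) - 1146\right) = -39 - \left(\left(-288 - 1101\right) - 1146\right) = -39 - \left(-1389 - 1146\right) = -39 - -2535 = -39 + 2535 = 2496$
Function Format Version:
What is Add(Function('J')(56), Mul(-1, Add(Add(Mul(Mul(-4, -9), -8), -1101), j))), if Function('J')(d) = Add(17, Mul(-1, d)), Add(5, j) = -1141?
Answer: 2496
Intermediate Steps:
j = -1146 (j = Add(-5, -1141) = -1146)
Add(Function('J')(56), Mul(-1, Add(Add(Mul(Mul(-4, -9), -8), -1101), j))) = Add(Add(17, Mul(-1, 56)), Mul(-1, Add(Add(Mul(Mul(-4, -9), -8), -1101), -1146))) = Add(Add(17, -56), Mul(-1, Add(Add(Mul(36, -8), -1101), -1146))) = Add(-39, Mul(-1, Add(Add(-288, -1101), -1146))) = Add(-39, Mul(-1, Add(-1389, -1146))) = Add(-39, Mul(-1, -2535)) = Add(-39, 2535) = 2496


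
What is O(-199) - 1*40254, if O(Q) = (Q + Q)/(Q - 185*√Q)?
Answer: 2*(-3723495*√199 + 4005074*I)/(-199*I + 185*√199) ≈ -40254.0 - 0.15162*I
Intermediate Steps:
O(Q) = 2*Q/(Q - 185*√Q) (O(Q) = (2*Q)/(Q - 185*√Q) = 2*Q/(Q - 185*√Q))
O(-199) - 1*40254 = 2*(-199)/(-199 - 185*I*√199) - 1*40254 = 2*(-199)/(-199 - 185*I*√199) - 40254 = -398/(-199 - 185*I*√199) - 40254 = -40254 - 398/(-199 - 185*I*√199)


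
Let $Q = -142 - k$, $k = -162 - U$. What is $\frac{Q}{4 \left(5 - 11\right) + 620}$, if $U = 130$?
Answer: $\frac{75}{298} \approx 0.25168$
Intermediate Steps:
$k = -292$ ($k = -162 - 130 = -292$)
$Q = 150$ ($Q = -142 - -292 = -142 + 292 = 150$)
$\frac{Q}{4 \left(5 - 11\right) + 620} = \frac{1}{4 \left(5 - 11\right) + 620} \cdot 150 = \frac{1}{4 \left(-6\right) + 620} \cdot 150 = \frac{1}{-24 + 620} \cdot 150 = \frac{1}{596} \cdot 150 = \frac{75}{298}$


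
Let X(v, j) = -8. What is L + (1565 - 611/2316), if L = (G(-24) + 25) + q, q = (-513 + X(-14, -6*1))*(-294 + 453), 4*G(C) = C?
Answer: -188187191/2316 ≈ -81255.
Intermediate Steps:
G(C) = C/4
q = -82839 (q = (-513 - 8)*(-294 + 453) = -521*159 = -82839)
L = -82820 (L = ((¼)*(-24) + 25) - 82839 = (-6 + 25) - 82839 = 19 - 82839 = -82820)
L + (1565 - 611/2316) = -82820 + (1565 - 611/2316) = -82820 + 3623929/2316 = -188187191/2316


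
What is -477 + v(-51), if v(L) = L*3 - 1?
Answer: -631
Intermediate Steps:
v(L) = -1 + 3*L (v(L) = 3*L - 1 = -1 + 3*L)
-477 + v(-51) = -477 + (-1 + 3*(-51)) = -477 + (-1 - 153) = -477 - 154 = -631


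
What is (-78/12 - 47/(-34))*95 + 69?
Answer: -7092/17 ≈ -417.18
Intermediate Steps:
(-78/12 - 47/(-34))*95 + 69 = (-78*1/12 - 47*(-1/34))*95 + 69 = (-13/2 + 47/34)*95 + 69 = -87/17*95 + 69 = -8265/17 + 69 = -7092/17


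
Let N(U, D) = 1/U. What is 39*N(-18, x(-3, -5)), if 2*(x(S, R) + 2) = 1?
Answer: -13/6 ≈ -2.1667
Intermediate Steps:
x(S, R) = -3/2 (x(S, R) = -2 + (1/2)*1 = -2 + 1/2 = -3/2)
39*N(-18, x(-3, -5)) = 39/(-18) = 39*(-1/18) = -13/6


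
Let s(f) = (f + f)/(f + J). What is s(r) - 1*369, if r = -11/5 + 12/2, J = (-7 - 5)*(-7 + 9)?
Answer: -37307/101 ≈ -369.38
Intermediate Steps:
J = -24 (J = -12*2 = -24)
r = 19/5 (r = -11*⅕ + 12*(½) = -11/5 + 6 = 19/5 ≈ 3.8000)
s(f) = 2*f/(-24 + f) (s(f) = (f + f)/(f - 24) = (2*f)/(-24 + f) = 2*f/(-24 + f))
s(r) - 1*369 = 2*(19/5)/(-24 + 19/5) - 1*369 = 2*(19/5)/(-101/5) - 369 = 2*(19/5)*(-5/101) - 369 = -38/101 - 369 = -37307/101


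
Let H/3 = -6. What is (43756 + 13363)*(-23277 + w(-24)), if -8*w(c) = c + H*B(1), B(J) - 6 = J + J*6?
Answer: -5310867501/4 ≈ -1.3277e+9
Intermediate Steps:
H = -18 (H = 3*(-6) = -18)
B(J) = 6 + 7*J (B(J) = 6 + (J + J*6) = 6 + (J + 6*J) = 6 + 7*J)
w(c) = 117/4 - c/8 (w(c) = -(c - 18*(6 + 7*1))/8 = -(c - 18*(6 + 7))/8 = -(c - 18*13)/8 = -(c - 234)/8 = -(-234 + c)/8 = 117/4 - c/8)
(43756 + 13363)*(-23277 + w(-24)) = (43756 + 13363)*(-23277 + (117/4 - ⅛*(-24))) = 57119*(-23277 + (117/4 + 3)) = 57119*(-23277 + 129/4) = 57119*(-92979/4) = -5310867501/4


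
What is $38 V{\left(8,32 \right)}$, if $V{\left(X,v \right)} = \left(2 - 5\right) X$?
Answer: $-912$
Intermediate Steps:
$V{\left(X,v \right)} = - 3 X$
$38 V{\left(8,32 \right)} = 38 \left(\left(-3\right) 8\right) = 38 \left(-24\right) = -912$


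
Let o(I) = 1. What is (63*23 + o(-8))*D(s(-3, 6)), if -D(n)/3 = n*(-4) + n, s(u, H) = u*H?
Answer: -234900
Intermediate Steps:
s(u, H) = H*u
D(n) = 9*n (D(n) = -3*(n*(-4) + n) = -3*(-4*n + n) = -(-9)*n = 9*n)
(63*23 + o(-8))*D(s(-3, 6)) = (63*23 + 1)*(9*(6*(-3))) = (1449 + 1)*(9*(-18)) = 1450*(-162) = -234900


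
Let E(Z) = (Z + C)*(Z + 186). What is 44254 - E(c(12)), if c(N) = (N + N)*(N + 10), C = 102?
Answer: -405566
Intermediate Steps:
c(N) = 2*N*(10 + N) (c(N) = (2*N)*(10 + N) = 2*N*(10 + N))
E(Z) = (102 + Z)*(186 + Z) (E(Z) = (Z + 102)*(Z + 186) = (102 + Z)*(186 + Z))
44254 - E(c(12)) = 44254 - (18972 + (2*12*(10 + 12))**2 + 288*(2*12*(10 + 12))) = 44254 - (18972 + (2*12*22)**2 + 288*(2*12*22)) = 44254 - (18972 + 528**2 + 288*528) = 44254 - (18972 + 278784 + 152064) = 44254 - 1*449820 = 44254 - 449820 = -405566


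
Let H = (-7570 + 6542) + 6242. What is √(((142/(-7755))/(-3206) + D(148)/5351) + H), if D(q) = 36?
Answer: √23071303836175297827574065/66519699015 ≈ 72.208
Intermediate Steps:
H = 5214 (H = -1028 + 6242 = 5214)
√(((142/(-7755))/(-3206) + D(148)/5351) + H) = √(((142/(-7755))/(-3206) + 36/5351) + 5214) = √(((142*(-1/7755))*(-1/3206) + 36*(1/5351)) + 5214) = √((-142/7755*(-1/3206) + 36/5351) + 5214) = √((71/12431265 + 36/5351) + 5214) = √(447905461/66519699015 + 5214) = √(346834158569671/66519699015) = √23071303836175297827574065/66519699015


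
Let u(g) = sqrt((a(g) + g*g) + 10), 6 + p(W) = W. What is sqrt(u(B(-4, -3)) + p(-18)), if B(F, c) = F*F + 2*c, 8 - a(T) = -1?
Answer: sqrt(-24 + sqrt(119)) ≈ 3.6182*I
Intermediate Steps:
a(T) = 9 (a(T) = 8 - 1*(-1) = 8 + 1 = 9)
B(F, c) = F**2 + 2*c
p(W) = -6 + W
u(g) = sqrt(19 + g**2) (u(g) = sqrt((9 + g*g) + 10) = sqrt((9 + g**2) + 10) = sqrt(19 + g**2))
sqrt(u(B(-4, -3)) + p(-18)) = sqrt(sqrt(19 + ((-4)**2 + 2*(-3))**2) + (-6 - 18)) = sqrt(sqrt(19 + (16 - 6)**2) - 24) = sqrt(sqrt(19 + 10**2) - 24) = sqrt(sqrt(19 + 100) - 24) = sqrt(sqrt(119) - 24) = sqrt(-24 + sqrt(119))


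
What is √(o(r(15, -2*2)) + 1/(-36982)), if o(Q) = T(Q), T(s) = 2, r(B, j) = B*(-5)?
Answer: √1627186/902 ≈ 1.4142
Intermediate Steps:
r(B, j) = -5*B
o(Q) = 2
√(o(r(15, -2*2)) + 1/(-36982)) = √(2 + 1/(-36982)) = √(2 - 1/36982) = √(73963/36982) = √1627186/902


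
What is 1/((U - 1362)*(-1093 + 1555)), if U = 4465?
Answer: 1/1433586 ≈ 6.9755e-7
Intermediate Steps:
1/((U - 1362)*(-1093 + 1555)) = 1/((4465 - 1362)*(-1093 + 1555)) = 1/(3103*462) = 1/1433586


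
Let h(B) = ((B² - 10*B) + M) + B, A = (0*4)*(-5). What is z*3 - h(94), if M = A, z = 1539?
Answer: -3373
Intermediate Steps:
A = 0 (A = 0*(-5) = 0)
M = 0
h(B) = B² - 9*B (h(B) = ((B² - 10*B) + 0) + B = (B² - 10*B) + B = B² - 9*B)
z*3 - h(94) = 1539*3 - 94*(-9 + 94) = 4617 - 94*85 = 4617 - 1*7990 = 4617 - 7990 = -3373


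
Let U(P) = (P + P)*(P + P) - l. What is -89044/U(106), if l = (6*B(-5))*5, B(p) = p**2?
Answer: -44522/22097 ≈ -2.0148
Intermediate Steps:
l = 750 (l = (6*(-5)**2)*5 = (6*25)*5 = 150*5 = 750)
U(P) = -750 + 4*P**2 (U(P) = (P + P)*(P + P) - 1*750 = (2*P)*(2*P) - 750 = 4*P**2 - 750 = -750 + 4*P**2)
-89044/U(106) = -89044/(-750 + 4*106**2) = -89044/(-750 + 4*11236) = -89044/(-750 + 44944) = -89044/44194 = -89044*1/44194 = -44522/22097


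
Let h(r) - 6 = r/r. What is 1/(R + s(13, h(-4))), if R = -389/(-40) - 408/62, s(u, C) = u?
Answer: 1240/20019 ≈ 0.061941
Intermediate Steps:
h(r) = 7 (h(r) = 6 + r/r = 6 + 1 = 7)
R = 3899/1240 (R = -389*(-1/40) - 408*1/62 = 389/40 - 204/31 = 3899/1240 ≈ 3.1444)
1/(R + s(13, h(-4))) = 1/(3899/1240 + 13) = 1/(20019/1240) = 1240/20019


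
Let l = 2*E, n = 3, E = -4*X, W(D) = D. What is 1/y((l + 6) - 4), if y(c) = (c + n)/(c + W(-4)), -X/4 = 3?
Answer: 94/101 ≈ 0.93069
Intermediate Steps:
X = -12 (X = -4*3 = -12)
E = 48 (E = -4*(-12) = 48)
l = 96 (l = 2*48 = 96)
y(c) = (3 + c)/(-4 + c) (y(c) = (c + 3)/(c - 4) = (3 + c)/(-4 + c))
1/y((l + 6) - 4) = 1/((3 + ((96 + 6) - 4))/(-4 + ((96 + 6) - 4))) = 1/((3 + (102 - 4))/(-4 + (102 - 4))) = 1/((3 + 98)/(-4 + 98)) = 1/(101/94) = 94/101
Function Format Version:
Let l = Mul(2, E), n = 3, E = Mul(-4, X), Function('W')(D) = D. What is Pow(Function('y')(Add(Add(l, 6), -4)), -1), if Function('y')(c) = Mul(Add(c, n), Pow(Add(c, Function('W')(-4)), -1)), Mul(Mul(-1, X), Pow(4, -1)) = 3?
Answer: Rational(94, 101) ≈ 0.93069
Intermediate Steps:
X = -12 (X = Mul(-4, 3) = -12)
E = 48 (E = Mul(-4, -12) = 48)
l = 96 (l = Mul(2, 48) = 96)
Function('y')(c) = Mul(Pow(Add(-4, c), -1), Add(3, c)) (Function('y')(c) = Mul(Add(c, 3), Pow(Add(c, -4), -1)) = Mul(Add(3, c), Pow(Add(-4, c), -1)) = Mul(Pow(Add(-4, c), -1), Add(3, c)))
Pow(Function('y')(Add(Add(l, 6), -4)), -1) = Pow(Mul(Pow(Add(-4, Add(Add(96, 6), -4)), -1), Add(3, Add(Add(96, 6), -4))), -1) = Pow(Mul(Pow(Add(-4, Add(102, -4)), -1), Add(3, Add(102, -4))), -1) = Pow(Mul(Pow(Add(-4, 98), -1), Add(3, 98)), -1) = Pow(Mul(Pow(94, -1), 101), -1) = Pow(Mul(Rational(1, 94), 101), -1) = Pow(Rational(101, 94), -1) = Rational(94, 101)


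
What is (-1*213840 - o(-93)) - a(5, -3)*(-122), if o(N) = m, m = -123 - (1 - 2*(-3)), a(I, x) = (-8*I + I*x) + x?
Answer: -220786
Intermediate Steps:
a(I, x) = x - 8*I + I*x
m = -130 (m = -123 - (1 + 6) = -123 - 1*7 = -123 - 7 = -130)
o(N) = -130
(-1*213840 - o(-93)) - a(5, -3)*(-122) = (-1*213840 - 1*(-130)) - (-3 - 8*5 + 5*(-3))*(-122) = (-213840 + 130) - (-3 - 40 - 15)*(-122) = -213710 - (-58)*(-122) = -213710 - 1*7076 = -213710 - 7076 = -220786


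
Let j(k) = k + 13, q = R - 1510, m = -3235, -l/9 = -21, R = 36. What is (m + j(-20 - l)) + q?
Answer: -4905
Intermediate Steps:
l = 189 (l = -9*(-21) = 189)
q = -1474 (q = 36 - 1510 = -1474)
j(k) = 13 + k
(m + j(-20 - l)) + q = (-3235 + (13 + (-20 - 1*189))) - 1474 = (-3235 + (13 + (-20 - 189))) - 1474 = (-3235 + (13 - 209)) - 1474 = (-3235 - 196) - 1474 = -3431 - 1474 = -4905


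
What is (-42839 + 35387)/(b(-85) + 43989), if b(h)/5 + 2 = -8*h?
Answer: -2484/15793 ≈ -0.15728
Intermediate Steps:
b(h) = -10 - 40*h (b(h) = -10 + 5*(-8*h) = -10 - 40*h)
(-42839 + 35387)/(b(-85) + 43989) = (-42839 + 35387)/((-10 - 40*(-85)) + 43989) = -7452/((-10 + 3400) + 43989) = -7452/(3390 + 43989) = -7452/47379 = -7452*1/47379 = -2484/15793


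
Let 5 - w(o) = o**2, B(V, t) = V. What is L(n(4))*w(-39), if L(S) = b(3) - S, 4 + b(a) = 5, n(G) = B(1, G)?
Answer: 0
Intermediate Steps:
n(G) = 1
w(o) = 5 - o**2
b(a) = 1 (b(a) = -4 + 5 = 1)
L(S) = 1 - S
L(n(4))*w(-39) = (1 - 1*1)*(5 - 1*(-39)**2) = (1 - 1)*(5 - 1*1521) = 0*(5 - 1521) = 0*(-1516) = 0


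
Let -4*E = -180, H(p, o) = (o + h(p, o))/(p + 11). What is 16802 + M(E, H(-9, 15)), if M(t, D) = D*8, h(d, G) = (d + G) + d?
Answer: 16850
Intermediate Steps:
h(d, G) = G + 2*d (h(d, G) = (G + d) + d = G + 2*d)
H(p, o) = (2*o + 2*p)/(11 + p) (H(p, o) = (o + (o + 2*p))/(p + 11) = (2*o + 2*p)/(11 + p))
E = 45 (E = -1/4*(-180) = 45)
M(t, D) = 8*D
16802 + M(E, H(-9, 15)) = 16802 + 8*(2*(15 - 9)/(11 - 9)) = 16802 + 8*(2*6/2) = 16802 + 8*(2*(1/2)*6) = 16802 + 8*6 = 16802 + 48 = 16850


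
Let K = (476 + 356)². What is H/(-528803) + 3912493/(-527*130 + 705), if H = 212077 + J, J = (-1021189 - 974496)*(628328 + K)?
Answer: 178691608179709736/35855487415 ≈ 4.9837e+6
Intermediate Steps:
K = 692224 (K = 832² = 692224)
J = -2635405818120 (J = (-1021189 - 974496)*(628328 + 692224) = -1995685*1320552 = -2635405818120)
H = -2635405606043 (H = 212077 - 2635405818120 = -2635405606043)
H/(-528803) + 3912493/(-527*130 + 705) = -2635405606043/(-528803) + 3912493/(-527*130 + 705) = -2635405606043*(-1/528803) + 3912493/(-68510 + 705) = 2635405606043/528803 + 3912493/(-67805) = 2635405606043/528803 + 3912493*(-1/67805) = 2635405606043/528803 - 3912493/67805 = 178691608179709736/35855487415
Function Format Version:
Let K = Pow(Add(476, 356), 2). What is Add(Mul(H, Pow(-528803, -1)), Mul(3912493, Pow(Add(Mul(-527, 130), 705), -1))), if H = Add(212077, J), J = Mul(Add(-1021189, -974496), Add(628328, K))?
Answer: Rational(178691608179709736, 35855487415) ≈ 4.9837e+6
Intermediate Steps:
K = 692224 (K = Pow(832, 2) = 692224)
J = -2635405818120 (J = Mul(Add(-1021189, -974496), Add(628328, 692224)) = Mul(-1995685, 1320552) = -2635405818120)
H = -2635405606043 (H = Add(212077, -2635405818120) = -2635405606043)
Add(Mul(H, Pow(-528803, -1)), Mul(3912493, Pow(Add(Mul(-527, 130), 705), -1))) = Add(Mul(-2635405606043, Pow(-528803, -1)), Mul(3912493, Pow(Add(Mul(-527, 130), 705), -1))) = Add(Mul(-2635405606043, Rational(-1, 528803)), Mul(3912493, Pow(Add(-68510, 705), -1))) = Add(Rational(2635405606043, 528803), Mul(3912493, Pow(-67805, -1))) = Add(Rational(2635405606043, 528803), Mul(3912493, Rational(-1, 67805))) = Add(Rational(2635405606043, 528803), Rational(-3912493, 67805)) = Rational(178691608179709736, 35855487415)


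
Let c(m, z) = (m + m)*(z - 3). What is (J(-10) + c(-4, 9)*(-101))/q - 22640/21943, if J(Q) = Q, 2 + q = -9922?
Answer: -165419797/108881166 ≈ -1.5193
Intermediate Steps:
q = -9924 (q = -2 - 9922 = -9924)
c(m, z) = 2*m*(-3 + z) (c(m, z) = (2*m)*(-3 + z) = 2*m*(-3 + z))
(J(-10) + c(-4, 9)*(-101))/q - 22640/21943 = (-10 + (2*(-4)*(-3 + 9))*(-101))/(-9924) - 22640/21943 = (-10 + (2*(-4)*6)*(-101))*(-1/9924) - 22640*1/21943 = (-10 - 48*(-101))*(-1/9924) - 22640/21943 = (-10 + 4848)*(-1/9924) - 22640/21943 = 4838*(-1/9924) - 22640/21943 = -2419/4962 - 22640/21943 = -165419797/108881166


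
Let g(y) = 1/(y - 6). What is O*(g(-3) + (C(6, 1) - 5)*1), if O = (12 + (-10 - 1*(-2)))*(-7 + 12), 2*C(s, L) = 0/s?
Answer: -920/9 ≈ -102.22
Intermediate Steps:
g(y) = 1/(-6 + y)
C(s, L) = 0 (C(s, L) = (0/s)/2 = (½)*0 = 0)
O = 20 (O = (12 + (-10 + 2))*5 = (12 - 8)*5 = 4*5 = 20)
O*(g(-3) + (C(6, 1) - 5)*1) = 20*(1/(-6 - 3) + (0 - 5)*1) = 20*(1/(-9) - 5*1) = 20*(-⅑ - 5) = 20*(-46/9) = -920/9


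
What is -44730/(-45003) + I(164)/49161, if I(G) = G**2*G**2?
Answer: 1550339803618/105352023 ≈ 14716.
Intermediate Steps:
I(G) = G**4
-44730/(-45003) + I(164)/49161 = -44730/(-45003) + 164**4/49161 = -44730*(-1/45003) + 723394816*(1/49161) = 2130/2143 + 723394816/49161 = 1550339803618/105352023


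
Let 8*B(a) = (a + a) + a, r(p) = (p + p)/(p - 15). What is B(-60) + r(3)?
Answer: -23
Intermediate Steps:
r(p) = 2*p/(-15 + p) (r(p) = (2*p)/(-15 + p) = 2*p/(-15 + p))
B(a) = 3*a/8 (B(a) = ((a + a) + a)/8 = (2*a + a)/8 = (3*a)/8 = 3*a/8)
B(-60) + r(3) = (3/8)*(-60) + 2*3/(-15 + 3) = -45/2 + 2*3/(-12) = -45/2 + 2*3*(-1/12) = -45/2 - 1/2 = -23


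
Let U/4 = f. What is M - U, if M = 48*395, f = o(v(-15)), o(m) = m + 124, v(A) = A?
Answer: 18524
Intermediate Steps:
o(m) = 124 + m
f = 109 (f = 124 - 15 = 109)
U = 436 (U = 4*109 = 436)
M = 18960
M - U = 18960 - 1*436 = 18960 - 436 = 18524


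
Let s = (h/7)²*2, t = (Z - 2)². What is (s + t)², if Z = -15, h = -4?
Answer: 201441249/2401 ≈ 83899.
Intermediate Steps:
t = 289 (t = (-15 - 2)² = (-17)² = 289)
s = 32/49 (s = (-4/7)²*2 = (16/49)*2 = 32/49 ≈ 0.65306)
(s + t)² = (32/49 + 289)² = (14193/49)² = 201441249/2401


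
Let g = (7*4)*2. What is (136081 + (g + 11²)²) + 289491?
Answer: 456901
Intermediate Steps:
g = 56 (g = 28*2 = 56)
(136081 + (g + 11²)²) + 289491 = (136081 + (56 + 11²)²) + 289491 = (136081 + (56 + 121)²) + 289491 = (136081 + 177²) + 289491 = (136081 + 31329) + 289491 = 167410 + 289491 = 456901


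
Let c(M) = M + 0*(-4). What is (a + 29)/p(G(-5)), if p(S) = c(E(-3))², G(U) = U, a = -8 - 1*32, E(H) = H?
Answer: -11/9 ≈ -1.2222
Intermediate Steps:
c(M) = M (c(M) = M + 0 = M)
a = -40 (a = -8 - 32 = -40)
p(S) = 9 (p(S) = (-3)² = 9)
(a + 29)/p(G(-5)) = (-40 + 29)/9 = -11*⅑ = -11/9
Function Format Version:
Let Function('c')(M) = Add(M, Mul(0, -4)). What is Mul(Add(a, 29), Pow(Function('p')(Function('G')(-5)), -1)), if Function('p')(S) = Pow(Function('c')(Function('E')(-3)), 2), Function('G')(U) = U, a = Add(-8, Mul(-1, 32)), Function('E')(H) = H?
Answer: Rational(-11, 9) ≈ -1.2222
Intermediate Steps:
Function('c')(M) = M (Function('c')(M) = Add(M, 0) = M)
a = -40 (a = Add(-8, -32) = -40)
Function('p')(S) = 9 (Function('p')(S) = Pow(-3, 2) = 9)
Mul(Add(a, 29), Pow(Function('p')(Function('G')(-5)), -1)) = Mul(Add(-40, 29), Pow(9, -1)) = Mul(-11, Rational(1, 9)) = Rational(-11, 9)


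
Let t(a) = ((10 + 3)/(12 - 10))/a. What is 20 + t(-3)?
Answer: 107/6 ≈ 17.833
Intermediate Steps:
t(a) = 13/(2*a) (t(a) = (13/2)/a = (13*(1/2))/a = 13/(2*a))
20 + t(-3) = 20 + (13/2)/(-3) = 20 + (13/2)*(-1/3) = 20 - 13/6 = 107/6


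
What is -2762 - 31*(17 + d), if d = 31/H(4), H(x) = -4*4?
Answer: -51663/16 ≈ -3228.9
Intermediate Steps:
H(x) = -16
d = -31/16 (d = 31/(-16) = 31*(-1/16) = -31/16 ≈ -1.9375)
-2762 - 31*(17 + d) = -2762 - 31*(17 - 31/16) = -2762 - 31*241/16 = -2762 - 7471/16 = -51663/16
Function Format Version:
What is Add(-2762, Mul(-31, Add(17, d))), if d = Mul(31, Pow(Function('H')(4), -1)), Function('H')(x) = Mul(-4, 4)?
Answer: Rational(-51663, 16) ≈ -3228.9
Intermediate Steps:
Function('H')(x) = -16
d = Rational(-31, 16) (d = Mul(31, Pow(-16, -1)) = Mul(31, Rational(-1, 16)) = Rational(-31, 16) ≈ -1.9375)
Add(-2762, Mul(-31, Add(17, d))) = Add(-2762, Mul(-31, Add(17, Rational(-31, 16)))) = Add(-2762, Mul(-31, Rational(241, 16))) = Add(-2762, Rational(-7471, 16)) = Rational(-51663, 16)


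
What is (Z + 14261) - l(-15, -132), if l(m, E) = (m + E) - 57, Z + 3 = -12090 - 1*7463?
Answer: -5091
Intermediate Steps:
Z = -19556 (Z = -3 + (-12090 - 1*7463) = -3 + (-12090 - 7463) = -3 - 19553 = -19556)
l(m, E) = -57 + E + m (l(m, E) = (E + m) - 57 = -57 + E + m)
(Z + 14261) - l(-15, -132) = (-19556 + 14261) - (-57 - 132 - 15) = -5295 - 1*(-204) = -5295 + 204 = -5091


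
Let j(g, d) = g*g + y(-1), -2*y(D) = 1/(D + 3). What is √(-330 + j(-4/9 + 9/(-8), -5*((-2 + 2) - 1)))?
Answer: I*√1699247/72 ≈ 18.105*I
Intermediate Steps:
y(D) = -1/(2*(3 + D)) (y(D) = -1/(2*(D + 3)) = -1/(2*(3 + D)))
j(g, d) = -¼ + g² (j(g, d) = g*g - 1/(6 + 2*(-1)) = g² - 1/(6 - 2) = g² - 1/4 = g² - 1*¼ = g² - ¼ = -¼ + g²)
√(-330 + j(-4/9 + 9/(-8), -5*((-2 + 2) - 1))) = √(-330 + (-¼ + (-4/9 + 9/(-8))²)) = √(-330 + (-¼ + (-4*⅑ + 9*(-⅛))²)) = √(-330 + (-¼ + (-4/9 - 9/8)²)) = √(-330 + (-¼ + (-113/72)²)) = √(-330 + (-¼ + 12769/5184)) = √(-330 + 11473/5184) = √(-1699247/5184) = I*√1699247/72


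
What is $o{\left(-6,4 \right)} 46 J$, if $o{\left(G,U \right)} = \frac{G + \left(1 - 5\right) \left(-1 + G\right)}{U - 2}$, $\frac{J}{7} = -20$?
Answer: $-70840$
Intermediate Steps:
$J = -140$ ($J = 7 \left(-20\right) = -140$)
$o{\left(G,U \right)} = \frac{4 - 3 G}{-2 + U}$ ($o{\left(G,U \right)} = \frac{G - 4 \left(-1 + G\right)}{-2 + U} = \frac{G - \left(-4 + 4 G\right)}{-2 + U} = \frac{4 - 3 G}{-2 + U}$)
$o{\left(-6,4 \right)} 46 J = \frac{4 - -18}{-2 + 4} \cdot 46 \left(-140\right) = \frac{4 + 18}{2} \cdot 46 \left(-140\right) = \frac{1}{2} \cdot 22 \cdot 46 \left(-140\right) = 11 \cdot 46 \left(-140\right) = 506 \left(-140\right) = -70840$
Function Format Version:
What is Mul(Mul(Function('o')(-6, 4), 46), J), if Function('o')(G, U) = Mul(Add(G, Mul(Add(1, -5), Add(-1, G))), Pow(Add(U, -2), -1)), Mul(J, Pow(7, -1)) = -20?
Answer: -70840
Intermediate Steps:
J = -140 (J = Mul(7, -20) = -140)
Function('o')(G, U) = Mul(Pow(Add(-2, U), -1), Add(4, Mul(-3, G))) (Function('o')(G, U) = Mul(Add(G, Mul(-4, Add(-1, G))), Pow(Add(-2, U), -1)) = Mul(Add(G, Add(4, Mul(-4, G))), Pow(Add(-2, U), -1)) = Mul(Add(4, Mul(-3, G)), Pow(Add(-2, U), -1)) = Mul(Pow(Add(-2, U), -1), Add(4, Mul(-3, G))))
Mul(Mul(Function('o')(-6, 4), 46), J) = Mul(Mul(Mul(Pow(Add(-2, 4), -1), Add(4, Mul(-3, -6))), 46), -140) = Mul(Mul(Mul(Pow(2, -1), Add(4, 18)), 46), -140) = Mul(Mul(Mul(Rational(1, 2), 22), 46), -140) = Mul(Mul(11, 46), -140) = Mul(506, -140) = -70840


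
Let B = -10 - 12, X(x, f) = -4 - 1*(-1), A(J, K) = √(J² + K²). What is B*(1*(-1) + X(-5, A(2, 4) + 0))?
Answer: 88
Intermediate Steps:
X(x, f) = -3 (X(x, f) = -4 + 1 = -3)
B = -22
B*(1*(-1) + X(-5, A(2, 4) + 0)) = -22*(1*(-1) - 3) = -22*(-1 - 3) = -22*(-4) = 88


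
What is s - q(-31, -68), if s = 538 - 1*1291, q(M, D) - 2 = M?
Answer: -724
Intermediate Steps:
q(M, D) = 2 + M
s = -753 (s = 538 - 1291 = -753)
s - q(-31, -68) = -753 - (2 - 31) = -753 - 1*(-29) = -753 + 29 = -724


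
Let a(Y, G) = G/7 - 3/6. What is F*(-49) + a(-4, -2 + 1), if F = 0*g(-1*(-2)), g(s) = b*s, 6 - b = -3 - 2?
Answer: -9/14 ≈ -0.64286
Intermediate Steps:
a(Y, G) = -1/2 + G/7 (a(Y, G) = G*(1/7) - 3*1/6 = G/7 - 1/2 = -1/2 + G/7)
b = 11 (b = 6 - (-3 - 2) = 6 - 1*(-5) = 6 + 5 = 11)
g(s) = 11*s
F = 0 (F = 0*(11*(-1*(-2))) = 0*(11*2) = 0*22 = 0)
F*(-49) + a(-4, -2 + 1) = 0*(-49) + (-1/2 + (-2 + 1)/7) = 0 + (-1/2 + (1/7)*(-1)) = 0 + (-1/2 - 1/7) = 0 - 9/14 = -9/14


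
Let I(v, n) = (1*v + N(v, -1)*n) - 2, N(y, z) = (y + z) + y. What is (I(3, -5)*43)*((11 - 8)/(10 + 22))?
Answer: -387/4 ≈ -96.750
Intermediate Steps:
N(y, z) = z + 2*y
I(v, n) = -2 + v + n*(-1 + 2*v) (I(v, n) = (1*v + (-1 + 2*v)*n) - 2 = (v + n*(-1 + 2*v)) - 2 = -2 + v + n*(-1 + 2*v))
(I(3, -5)*43)*((11 - 8)/(10 + 22)) = ((-2 + 3 - 5*(-1 + 2*3))*43)*((11 - 8)/(10 + 22)) = ((-2 + 3 - 5*(-1 + 6))*43)*(3/32) = ((-2 + 3 - 5*5)*43)*(3*(1/32)) = ((-2 + 3 - 25)*43)*(3/32) = -24*43*(3/32) = -1032*3/32 = -387/4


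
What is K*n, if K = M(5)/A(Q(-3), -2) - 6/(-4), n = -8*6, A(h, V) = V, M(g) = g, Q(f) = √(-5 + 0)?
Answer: 48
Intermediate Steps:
Q(f) = I*√5 (Q(f) = √(-5) = I*√5)
n = -48
K = -1 (K = 5/(-2) - 6/(-4) = 5*(-½) - 6*(-¼) = -5/2 + 3/2 = -1)
K*n = -1*(-48) = 48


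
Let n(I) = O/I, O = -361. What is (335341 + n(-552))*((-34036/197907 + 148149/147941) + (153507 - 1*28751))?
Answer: 676146204254861070724327/16161764836824 ≈ 4.1836e+10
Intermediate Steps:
n(I) = -361/I
(335341 + n(-552))*((-34036/197907 + 148149/147941) + (153507 - 1*28751)) = (335341 - 361/(-552))*((-34036/197907 + 148149/147941) + (153507 - 1*28751)) = (335341 - 361*(-1/552))*((-34036*1/197907 + 148149*(1/147941)) + (153507 - 28751)) = (335341 + 361/552)*((-34036/197907 + 148149/147941) + 124756) = 185108593*(24284404267/29278559487 + 124756)/552 = (185108593/552)*(3652700251764439/29278559487) = 676146204254861070724327/16161764836824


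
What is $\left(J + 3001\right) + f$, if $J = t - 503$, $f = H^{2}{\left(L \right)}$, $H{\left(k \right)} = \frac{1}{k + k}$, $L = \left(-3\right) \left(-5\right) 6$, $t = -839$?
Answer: $\frac{53751601}{32400} \approx 1659.0$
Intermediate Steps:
$L = 90$ ($L = 15 \cdot 6 = 90$)
$H{\left(k \right)} = \frac{1}{2 k}$
$f = \frac{1}{32400}$ ($f = \left(\frac{1}{2 \cdot 90}\right)^{2} = \left(\frac{1}{2} \cdot \frac{1}{90}\right)^{2} = \left(\frac{1}{180}\right)^{2} = \frac{1}{32400} \approx 3.0864 \cdot 10^{-5}$)
$J = -1342$ ($J = -839 - 503 = -1342$)
$\left(J + 3001\right) + f = \left(-1342 + 3001\right) + \frac{1}{32400} = 1659 + \frac{1}{32400} = \frac{53751601}{32400}$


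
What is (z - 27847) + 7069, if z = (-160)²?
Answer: 4822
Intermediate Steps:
z = 25600
(z - 27847) + 7069 = (25600 - 27847) + 7069 = -2247 + 7069 = 4822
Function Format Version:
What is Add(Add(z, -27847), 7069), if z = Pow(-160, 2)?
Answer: 4822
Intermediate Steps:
z = 25600
Add(Add(z, -27847), 7069) = Add(Add(25600, -27847), 7069) = Add(-2247, 7069) = 4822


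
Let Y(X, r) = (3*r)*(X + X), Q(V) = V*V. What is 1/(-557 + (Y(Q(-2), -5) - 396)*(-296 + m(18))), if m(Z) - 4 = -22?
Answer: 1/161467 ≈ 6.1932e-6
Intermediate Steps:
m(Z) = -18 (m(Z) = 4 - 22 = -18)
Q(V) = V**2
Y(X, r) = 6*X*r (Y(X, r) = (3*r)*(2*X) = 6*X*r)
1/(-557 + (Y(Q(-2), -5) - 396)*(-296 + m(18))) = 1/(-557 + (6*(-2)**2*(-5) - 396)*(-296 - 18)) = 1/(-557 + (6*4*(-5) - 396)*(-314)) = 1/(-557 + (-120 - 396)*(-314)) = 1/(-557 - 516*(-314)) = 1/(-557 + 162024) = 1/161467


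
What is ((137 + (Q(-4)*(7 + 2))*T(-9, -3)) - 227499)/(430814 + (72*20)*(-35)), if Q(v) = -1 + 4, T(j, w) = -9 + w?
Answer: -113843/190207 ≈ -0.59852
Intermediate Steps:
Q(v) = 3
((137 + (Q(-4)*(7 + 2))*T(-9, -3)) - 227499)/(430814 + (72*20)*(-35)) = ((137 + (3*(7 + 2))*(-9 - 3)) - 227499)/(430814 + (72*20)*(-35)) = ((137 + (3*9)*(-12)) - 227499)/(430814 + 1440*(-35)) = ((137 + 27*(-12)) - 227499)/(430814 - 50400) = ((137 - 324) - 227499)/380414 = (-187 - 227499)*(1/380414) = -227686*1/380414 = -113843/190207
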